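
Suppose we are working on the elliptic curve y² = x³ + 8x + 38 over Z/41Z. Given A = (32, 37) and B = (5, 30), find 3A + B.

(21, 23)

First 3A:
Repeated addition: build up to 3A.
2A: tangent at (32, 37): λ = (3·32² + 8)/(2·37) ≡ 5/33. 33⁻¹ ≡ 5 (mod 41), so λ ≡ 5·5 ≡ 25.
  x = λ² - 32 - 32 = 625 - 64 ≡ 28; y = λ·(32 - 28) - 37 ≡ 22. → (28, 22)
3A: (28, 22) + (32, 37). λ = (37 - 22)/(32 - 28) ≡ 15/4 mod 41. 4⁻¹ ≡ 31 (mod 41) since 4·31 = 124 ≡ 1, so λ ≡ 14.
  x = λ² - 28 - 32 = 196 - 60 ≡ 13; y = λ·(28 - 13) - 22 ≡ 24. → (13, 24)
3A = (13, 24).
Finally 3A + B:
(13, 24) + (5, 30). λ = (30 - 24)/(5 - 13) ≡ 6/33 mod 41. 33⁻¹ ≡ 5 (mod 41), so λ ≡ 30.
  x = λ² - 13 - 5 = 900 - 18 ≡ 21; y = λ·(13 - 21) - 24 ≡ 23. → (21, 23)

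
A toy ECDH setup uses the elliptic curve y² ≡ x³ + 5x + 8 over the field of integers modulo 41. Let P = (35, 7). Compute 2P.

(10, 22)

tangent at (35, 7): λ = (3·35² + 5)/(2·7) ≡ 31/14. 14⁻¹ ≡ 3 (mod 41) since 14·3 = 42 ≡ 1, so λ ≡ 31·3 ≡ 11.
  x = λ² - 35 - 35 = 121 - 70 ≡ 10; y = λ·(35 - 10) - 7 ≡ 22. → (10, 22)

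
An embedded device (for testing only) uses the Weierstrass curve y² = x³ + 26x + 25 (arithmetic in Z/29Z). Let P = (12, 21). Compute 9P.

Repeated addition: build up to 9P.
2P: tangent at (12, 21): λ = (3·12² + 26)/(2·21) ≡ 23/13. 13⁻¹ ≡ 9 (mod 29), so λ ≡ 23·9 ≡ 4.
  x = λ² - 12 - 12 = 16 - 24 ≡ 21; y = λ·(12 - 21) - 21 ≡ 1. → (21, 1)
3P: (21, 1) + (12, 21). λ = (21 - 1)/(12 - 21) ≡ 20/20 mod 29. 20⁻¹ ≡ 16 (mod 29), so λ ≡ 1.
  x = λ² - 21 - 12 = 1 - 33 ≡ 26; y = λ·(21 - 26) - 1 ≡ 23. → (26, 23)
4P: (26, 23) + (12, 21). λ = (21 - 23)/(12 - 26) ≡ 27/15 mod 29. 15⁻¹ ≡ 2 (mod 29) since 15·2 = 30 ≡ 1, so λ ≡ 25.
  x = λ² - 26 - 12 = 625 - 38 ≡ 7; y = λ·(26 - 7) - 23 ≡ 17. → (7, 17)
5P: (7, 17) + (12, 21). λ = (21 - 17)/(12 - 7) ≡ 4/5 mod 29. 5⁻¹ ≡ 6 (mod 29), so λ ≡ 24.
  x = λ² - 7 - 12 = 576 - 19 ≡ 6; y = λ·(7 - 6) - 17 ≡ 7. → (6, 7)
6P: (6, 7) + (12, 21). λ = (21 - 7)/(12 - 6) ≡ 14/6 mod 29. 6⁻¹ ≡ 5 (mod 29), so λ ≡ 12.
  x = λ² - 6 - 12 = 144 - 18 ≡ 10; y = λ·(6 - 10) - 7 ≡ 3. → (10, 3)
7P: (10, 3) + (12, 21). λ = (21 - 3)/(12 - 10) ≡ 18/2 mod 29. 2⁻¹ ≡ 15 (mod 29), so λ ≡ 9.
  x = λ² - 10 - 12 = 81 - 22 ≡ 1; y = λ·(10 - 1) - 3 ≡ 20. → (1, 20)
8P: (1, 20) + (12, 21). λ = (21 - 20)/(12 - 1) ≡ 1/11 mod 29. 11⁻¹ ≡ 8 (mod 29), so λ ≡ 8.
  x = λ² - 1 - 12 = 64 - 13 ≡ 22; y = λ·(1 - 22) - 20 ≡ 15. → (22, 15)
9P: (22, 15) + (12, 21). λ = (21 - 15)/(12 - 22) ≡ 6/19 mod 29. 19⁻¹ ≡ 26 (mod 29) since 19·26 = 494 ≡ 1, so λ ≡ 11.
  x = λ² - 22 - 12 = 121 - 34 ≡ 0; y = λ·(22 - 0) - 15 ≡ 24. → (0, 24)

(0, 24)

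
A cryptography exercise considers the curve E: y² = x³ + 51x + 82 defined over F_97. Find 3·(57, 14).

(34, 63)

Write P = (57, 14).
Repeated addition: build up to 3P.
2P: tangent at (57, 14): λ = (3·57² + 51)/(2·14) ≡ 1/28. 28⁻¹ ≡ 52 (mod 97), so λ ≡ 1·52 ≡ 52.
  x = λ² - 57 - 57 = 2704 - 114 ≡ 68; y = λ·(57 - 68) - 14 ≡ 93. → (68, 93)
3P: (68, 93) + (57, 14). λ = (14 - 93)/(57 - 68) ≡ 18/86 mod 97. 86⁻¹ ≡ 44 (mod 97), so λ ≡ 16.
  x = λ² - 68 - 57 = 256 - 125 ≡ 34; y = λ·(68 - 34) - 93 ≡ 63. → (34, 63)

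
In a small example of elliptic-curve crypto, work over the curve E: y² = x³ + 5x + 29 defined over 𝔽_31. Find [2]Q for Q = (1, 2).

tangent at (1, 2): λ = (3·1² + 5)/(2·2) ≡ 8/4. 4⁻¹ ≡ 8 (mod 31) since 4·8 = 32 ≡ 1, so λ ≡ 8·8 ≡ 2.
  x = λ² - 1 - 1 = 4 - 2 ≡ 2; y = λ·(1 - 2) - 2 ≡ 27. → (2, 27)

(2, 27)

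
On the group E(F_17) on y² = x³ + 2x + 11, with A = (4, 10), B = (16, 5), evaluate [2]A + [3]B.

(4, 10)

First 2A:
Repeated addition: build up to 2A.
2A: tangent at (4, 10): λ = (3·4² + 2)/(2·10) ≡ 16/3. 3⁻¹ ≡ 6 (mod 17), so λ ≡ 16·6 ≡ 11.
  x = λ² - 4 - 4 = 121 - 8 ≡ 11; y = λ·(4 - 11) - 10 ≡ 15. → (11, 15)
2A = (11, 15).
Next 3B:
Repeated addition: build up to 3B.
2B: tangent at (16, 5): λ = (3·16² + 2)/(2·5) ≡ 5/10. 10⁻¹ ≡ 12 (mod 17), so λ ≡ 5·12 ≡ 9.
  x = λ² - 16 - 16 = 81 - 32 ≡ 15; y = λ·(16 - 15) - 5 ≡ 4. → (15, 4)
3B: (15, 4) + (16, 5). λ = (5 - 4)/(16 - 15) ≡ 1/1 mod 17. 1⁻¹ ≡ 1 (mod 17) since 1·1 = 1 ≡ 1, so λ ≡ 1.
  x = λ² - 15 - 16 = 1 - 31 ≡ 4; y = λ·(15 - 4) - 4 ≡ 7. → (4, 7)
3B = (4, 7).
Finally 2A + 3B:
(11, 15) + (4, 7). λ = (7 - 15)/(4 - 11) ≡ 9/10 mod 17. 10⁻¹ ≡ 12 (mod 17) since 10·12 = 120 ≡ 1, so λ ≡ 6.
  x = λ² - 11 - 4 = 36 - 15 ≡ 4; y = λ·(11 - 4) - 15 ≡ 10. → (4, 10)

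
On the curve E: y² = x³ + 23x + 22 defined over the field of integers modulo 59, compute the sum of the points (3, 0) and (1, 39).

(37, 14)

(3, 0) + (1, 39). λ = (39 - 0)/(1 - 3) ≡ 39/57 mod 59. 57⁻¹ ≡ 29 (mod 59), so λ ≡ 10.
  x = λ² - 3 - 1 = 100 - 4 ≡ 37; y = λ·(3 - 37) - 0 ≡ 14. → (37, 14)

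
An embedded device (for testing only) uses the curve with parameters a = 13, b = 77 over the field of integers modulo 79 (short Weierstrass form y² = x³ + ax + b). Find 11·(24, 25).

Write Q = (24, 25).
Repeated addition: build up to 11Q.
2Q: tangent at (24, 25): λ = (3·24² + 13)/(2·25) ≡ 3/50. 50⁻¹ ≡ 49 (mod 79), so λ ≡ 3·49 ≡ 68.
  x = λ² - 24 - 24 = 4624 - 48 ≡ 73; y = λ·(24 - 73) - 25 ≡ 40. → (73, 40)
3Q: (73, 40) + (24, 25). λ = (25 - 40)/(24 - 73) ≡ 64/30 mod 79. 30⁻¹ ≡ 29 (mod 79) since 30·29 = 870 ≡ 1, so λ ≡ 39.
  x = λ² - 73 - 24 = 1521 - 97 ≡ 2; y = λ·(73 - 2) - 40 ≡ 43. → (2, 43)
4Q: (2, 43) + (24, 25). λ = (25 - 43)/(24 - 2) ≡ 61/22 mod 79. 22⁻¹ ≡ 18 (mod 79), so λ ≡ 71.
  x = λ² - 2 - 24 = 5041 - 26 ≡ 38; y = λ·(2 - 38) - 43 ≡ 8. → (38, 8)
5Q: (38, 8) + (24, 25). λ = (25 - 8)/(24 - 38) ≡ 17/65 mod 79. 65⁻¹ ≡ 62 (mod 79) since 65·62 = 4030 ≡ 1, so λ ≡ 27.
  x = λ² - 38 - 24 = 729 - 62 ≡ 35; y = λ·(38 - 35) - 8 ≡ 73. → (35, 73)
6Q: (35, 73) + (24, 25). λ = (25 - 73)/(24 - 35) ≡ 31/68 mod 79. 68⁻¹ ≡ 43 (mod 79), so λ ≡ 69.
  x = λ² - 35 - 24 = 4761 - 59 ≡ 41; y = λ·(35 - 41) - 73 ≡ 66. → (41, 66)
7Q: (41, 66) + (24, 25). λ = (25 - 66)/(24 - 41) ≡ 38/62 mod 79. 62⁻¹ ≡ 65 (mod 79), so λ ≡ 21.
  x = λ² - 41 - 24 = 441 - 65 ≡ 60; y = λ·(41 - 60) - 66 ≡ 9. → (60, 9)
8Q: (60, 9) + (24, 25). λ = (25 - 9)/(24 - 60) ≡ 16/43 mod 79. 43⁻¹ ≡ 68 (mod 79), so λ ≡ 61.
  x = λ² - 60 - 24 = 3721 - 84 ≡ 3; y = λ·(60 - 3) - 9 ≡ 71. → (3, 71)
9Q: (3, 71) + (24, 25). λ = (25 - 71)/(24 - 3) ≡ 33/21 mod 79. 21⁻¹ ≡ 64 (mod 79) since 21·64 = 1344 ≡ 1, so λ ≡ 58.
  x = λ² - 3 - 24 = 3364 - 27 ≡ 19; y = λ·(3 - 19) - 71 ≡ 28. → (19, 28)
10Q: (19, 28) + (24, 25). λ = (25 - 28)/(24 - 19) ≡ 76/5 mod 79. 5⁻¹ ≡ 16 (mod 79), so λ ≡ 31.
  x = λ² - 19 - 24 = 961 - 43 ≡ 49; y = λ·(19 - 49) - 28 ≡ 69. → (49, 69)
11Q: (49, 69) + (24, 25). λ = (25 - 69)/(24 - 49) ≡ 35/54 mod 79. 54⁻¹ ≡ 60 (mod 79) since 54·60 = 3240 ≡ 1, so λ ≡ 46.
  x = λ² - 49 - 24 = 2116 - 73 ≡ 68; y = λ·(49 - 68) - 69 ≡ 5. → (68, 5)

(68, 5)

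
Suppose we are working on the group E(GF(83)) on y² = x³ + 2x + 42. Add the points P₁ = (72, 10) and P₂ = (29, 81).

(46, 32)

(72, 10) + (29, 81). λ = (81 - 10)/(29 - 72) ≡ 71/40 mod 83. 40⁻¹ ≡ 27 (mod 83) since 40·27 = 1080 ≡ 1, so λ ≡ 8.
  x = λ² - 72 - 29 = 64 - 101 ≡ 46; y = λ·(72 - 46) - 10 ≡ 32. → (46, 32)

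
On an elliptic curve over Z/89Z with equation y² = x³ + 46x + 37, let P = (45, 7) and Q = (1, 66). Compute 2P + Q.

(5, 83)

First 2P:
Repeated addition: build up to 2P.
2P: tangent at (45, 7): λ = (3·45² + 46)/(2·7) ≡ 69/14. 14⁻¹ ≡ 70 (mod 89), so λ ≡ 69·70 ≡ 24.
  x = λ² - 45 - 45 = 576 - 90 ≡ 41; y = λ·(45 - 41) - 7 ≡ 0. → (41, 0)
2P = (41, 0).
Finally 2P + Q:
(41, 0) + (1, 66). λ = (66 - 0)/(1 - 41) ≡ 66/49 mod 89. 49⁻¹ ≡ 20 (mod 89) since 49·20 = 980 ≡ 1, so λ ≡ 74.
  x = λ² - 41 - 1 = 5476 - 42 ≡ 5; y = λ·(41 - 5) - 0 ≡ 83. → (5, 83)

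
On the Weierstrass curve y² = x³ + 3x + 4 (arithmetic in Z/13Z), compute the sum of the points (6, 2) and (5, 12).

(11, 9)

(6, 2) + (5, 12). λ = (12 - 2)/(5 - 6) ≡ 10/12 mod 13. 12⁻¹ ≡ 12 (mod 13), so λ ≡ 3.
  x = λ² - 6 - 5 = 9 - 11 ≡ 11; y = λ·(6 - 11) - 2 ≡ 9. → (11, 9)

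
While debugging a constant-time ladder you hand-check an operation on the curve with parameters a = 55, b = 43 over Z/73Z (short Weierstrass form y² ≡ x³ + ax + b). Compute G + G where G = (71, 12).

(36, 34)

tangent at (71, 12): λ = (3·71² + 55)/(2·12) ≡ 67/24. 24⁻¹ ≡ 70 (mod 73) since 24·70 = 1680 ≡ 1, so λ ≡ 67·70 ≡ 18.
  x = λ² - 71 - 71 = 324 - 142 ≡ 36; y = λ·(71 - 36) - 12 ≡ 34. → (36, 34)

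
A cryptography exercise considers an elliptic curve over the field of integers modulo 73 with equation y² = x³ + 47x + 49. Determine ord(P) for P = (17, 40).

2P: tangent at (17, 40): λ = (3·17² + 47)/(2·40) ≡ 38/7. 7⁻¹ ≡ 21 (mod 73) since 7·21 = 147 ≡ 1, so λ ≡ 38·21 ≡ 68.
  x = λ² - 17 - 17 = 4624 - 34 ≡ 64; y = λ·(17 - 64) - 40 ≡ 49. → (64, 49)
3P: (64, 49) + (17, 40). λ = (40 - 49)/(17 - 64) ≡ 64/26 mod 73. 26⁻¹ ≡ 59 (mod 73), so λ ≡ 53.
  x = λ² - 64 - 17 = 2809 - 81 ≡ 27; y = λ·(64 - 27) - 49 ≡ 14. → (27, 14)
4P: (27, 14) + (17, 40). λ = (40 - 14)/(17 - 27) ≡ 26/63 mod 73. 63⁻¹ ≡ 51 (mod 73), so λ ≡ 12.
  x = λ² - 27 - 17 = 144 - 44 ≡ 27; y = λ·(27 - 27) - 14 ≡ 59. → (27, 59)
5P: (27, 59) + (17, 40). λ = (40 - 59)/(17 - 27) ≡ 54/63 mod 73. 63⁻¹ ≡ 51 (mod 73), so λ ≡ 53.
  x = λ² - 27 - 17 = 2809 - 44 ≡ 64; y = λ·(27 - 64) - 59 ≡ 24. → (64, 24)
6P: (64, 24) + (17, 40). λ = (40 - 24)/(17 - 64) ≡ 16/26 mod 73. 26⁻¹ ≡ 59 (mod 73) since 26·59 = 1534 ≡ 1, so λ ≡ 68.
  x = λ² - 64 - 17 = 4624 - 81 ≡ 17; y = λ·(64 - 17) - 24 ≡ 33. → (17, 33)
7P: (17, 33) + (17, 40): same x and y₁ ≡ -y₂, so the sum is O.
7P = O, so the order is 7.

7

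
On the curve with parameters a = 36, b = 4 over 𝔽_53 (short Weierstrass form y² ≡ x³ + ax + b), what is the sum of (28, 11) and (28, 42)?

The two points share x = 28 and their y-coordinates satisfy 11 + 42 ≡ 0 (mod 53), so they are inverses. Their sum is 𝒪.

O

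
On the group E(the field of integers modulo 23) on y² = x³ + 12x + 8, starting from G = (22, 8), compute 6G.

(0, 10)

Double-and-add on 6 = (110)₂. Start with G = (22, 8) for the leading 1-bit.
double: tangent at (22, 8): λ = (3·22² + 12)/(2·8) ≡ 15/16. 16⁻¹ ≡ 13 (mod 23), so λ ≡ 15·13 ≡ 11.
  x = λ² - 22 - 22 = 121 - 44 ≡ 8; y = λ·(22 - 8) - 8 ≡ 8. → (8, 8)
add G: (8, 8) + (22, 8). λ = (8 - 8)/(22 - 8) ≡ 0/14 mod 23. 14⁻¹ ≡ 5 (mod 23), so λ ≡ 0.
  x = λ² - 8 - 22 = 0 - 30 ≡ 16; y = λ·(8 - 16) - 8 ≡ 15. → (16, 15)
double: tangent at (16, 15): λ = (3·16² + 12)/(2·15) ≡ 21/7. 7⁻¹ ≡ 10 (mod 23), so λ ≡ 21·10 ≡ 3.
  x = λ² - 16 - 16 = 9 - 32 ≡ 0; y = λ·(16 - 0) - 15 ≡ 10. → (0, 10)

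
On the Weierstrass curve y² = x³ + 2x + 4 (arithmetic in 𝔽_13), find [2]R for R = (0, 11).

tangent at (0, 11): λ = (3·0² + 2)/(2·11) ≡ 2/9. 9⁻¹ ≡ 3 (mod 13), so λ ≡ 2·3 ≡ 6.
  x = λ² - 0 - 0 = 36 - 0 ≡ 10; y = λ·(0 - 10) - 11 ≡ 7. → (10, 7)

(10, 7)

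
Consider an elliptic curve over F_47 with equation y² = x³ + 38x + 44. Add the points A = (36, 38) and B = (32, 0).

(34, 28)

(36, 38) + (32, 0). λ = (0 - 38)/(32 - 36) ≡ 9/43 mod 47. 43⁻¹ ≡ 35 (mod 47) since 43·35 = 1505 ≡ 1, so λ ≡ 33.
  x = λ² - 36 - 32 = 1089 - 68 ≡ 34; y = λ·(36 - 34) - 38 ≡ 28. → (34, 28)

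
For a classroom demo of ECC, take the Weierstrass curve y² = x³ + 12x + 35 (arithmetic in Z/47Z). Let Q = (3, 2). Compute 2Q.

(45, 35)

tangent at (3, 2): λ = (3·3² + 12)/(2·2) ≡ 39/4. 4⁻¹ ≡ 12 (mod 47), so λ ≡ 39·12 ≡ 45.
  x = λ² - 3 - 3 = 2025 - 6 ≡ 45; y = λ·(3 - 45) - 2 ≡ 35. → (45, 35)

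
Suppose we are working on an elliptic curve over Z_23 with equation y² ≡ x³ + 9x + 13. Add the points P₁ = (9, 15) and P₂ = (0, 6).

(9, 15) + (0, 6). λ = (6 - 15)/(0 - 9) ≡ 14/14 mod 23. 14⁻¹ ≡ 5 (mod 23), so λ ≡ 1.
  x = λ² - 9 - 0 = 1 - 9 ≡ 15; y = λ·(9 - 15) - 15 ≡ 2. → (15, 2)

(15, 2)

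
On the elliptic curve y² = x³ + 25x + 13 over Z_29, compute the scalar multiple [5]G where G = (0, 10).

(8, 0)

Repeated addition: build up to 5G.
2G: tangent at (0, 10): λ = (3·0² + 25)/(2·10) ≡ 25/20. 20⁻¹ ≡ 16 (mod 29) since 20·16 = 320 ≡ 1, so λ ≡ 25·16 ≡ 23.
  x = λ² - 0 - 0 = 529 - 0 ≡ 7; y = λ·(0 - 7) - 10 ≡ 3. → (7, 3)
3G: (7, 3) + (0, 10). λ = (10 - 3)/(0 - 7) ≡ 7/22 mod 29. 22⁻¹ ≡ 4 (mod 29), so λ ≡ 28.
  x = λ² - 7 - 0 = 784 - 7 ≡ 23; y = λ·(7 - 23) - 3 ≡ 13. → (23, 13)
4G: (23, 13) + (0, 10). λ = (10 - 13)/(0 - 23) ≡ 26/6 mod 29. 6⁻¹ ≡ 5 (mod 29), so λ ≡ 14.
  x = λ² - 23 - 0 = 196 - 23 ≡ 28; y = λ·(23 - 28) - 13 ≡ 4. → (28, 4)
5G: (28, 4) + (0, 10). λ = (10 - 4)/(0 - 28) ≡ 6/1 mod 29. 1⁻¹ ≡ 1 (mod 29) since 1·1 = 1 ≡ 1, so λ ≡ 6.
  x = λ² - 28 - 0 = 36 - 28 ≡ 8; y = λ·(28 - 8) - 4 ≡ 0. → (8, 0)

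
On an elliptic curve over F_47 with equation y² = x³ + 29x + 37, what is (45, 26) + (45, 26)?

tangent at (45, 26): λ = (3·45² + 29)/(2·26) ≡ 41/5. 5⁻¹ ≡ 19 (mod 47), so λ ≡ 41·19 ≡ 27.
  x = λ² - 45 - 45 = 729 - 90 ≡ 28; y = λ·(45 - 28) - 26 ≡ 10. → (28, 10)

(28, 10)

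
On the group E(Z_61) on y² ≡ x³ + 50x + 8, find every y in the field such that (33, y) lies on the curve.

x³ + 50x + 8 = 37595 ≡ 19 (mod 61).
Square roots of 19 mod 61: 18 and 43 (since 18² = 324 ≡ 19).

18, 43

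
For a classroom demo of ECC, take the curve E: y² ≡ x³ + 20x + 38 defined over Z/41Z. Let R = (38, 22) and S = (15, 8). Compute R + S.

(21, 24)

(38, 22) + (15, 8). λ = (8 - 22)/(15 - 38) ≡ 27/18 mod 41. 18⁻¹ ≡ 16 (mod 41), so λ ≡ 22.
  x = λ² - 38 - 15 = 484 - 53 ≡ 21; y = λ·(38 - 21) - 22 ≡ 24. → (21, 24)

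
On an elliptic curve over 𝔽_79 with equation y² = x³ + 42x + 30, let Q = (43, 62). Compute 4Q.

Double-and-add on 4 = (100)₂. Start with Q = (43, 62) for the leading 1-bit.
double: tangent at (43, 62): λ = (3·43² + 42)/(2·62) ≡ 59/45. 45⁻¹ ≡ 72 (mod 79), so λ ≡ 59·72 ≡ 61.
  x = λ² - 43 - 43 = 3721 - 86 ≡ 1; y = λ·(43 - 1) - 62 ≡ 51. → (1, 51)
double: tangent at (1, 51): λ = (3·1² + 42)/(2·51) ≡ 45/23. 23⁻¹ ≡ 55 (mod 79), so λ ≡ 45·55 ≡ 26.
  x = λ² - 1 - 1 = 676 - 2 ≡ 42; y = λ·(1 - 42) - 51 ≡ 68. → (42, 68)

(42, 68)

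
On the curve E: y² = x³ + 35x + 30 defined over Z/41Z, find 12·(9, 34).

(30, 6)

Write Q = (9, 34).
Double-and-add on 12 = (1100)₂. Start with Q = (9, 34) for the leading 1-bit.
double: tangent at (9, 34): λ = (3·9² + 35)/(2·34) ≡ 32/27. 27⁻¹ ≡ 38 (mod 41), so λ ≡ 32·38 ≡ 27.
  x = λ² - 9 - 9 = 729 - 18 ≡ 14; y = λ·(9 - 14) - 34 ≡ 36. → (14, 36)
add Q: (14, 36) + (9, 34). λ = (34 - 36)/(9 - 14) ≡ 39/36 mod 41. 36⁻¹ ≡ 8 (mod 41) since 36·8 = 288 ≡ 1, so λ ≡ 25.
  x = λ² - 14 - 9 = 625 - 23 ≡ 28; y = λ·(14 - 28) - 36 ≡ 24. → (28, 24)
double: tangent at (28, 24): λ = (3·28² + 35)/(2·24) ≡ 9/7. 7⁻¹ ≡ 6 (mod 41) since 7·6 = 42 ≡ 1, so λ ≡ 9·6 ≡ 13.
  x = λ² - 28 - 28 = 169 - 56 ≡ 31; y = λ·(28 - 31) - 24 ≡ 19. → (31, 19)
double: tangent at (31, 19): λ = (3·31² + 35)/(2·19) ≡ 7/38. 38⁻¹ ≡ 27 (mod 41) since 38·27 = 1026 ≡ 1, so λ ≡ 7·27 ≡ 25.
  x = λ² - 31 - 31 = 625 - 62 ≡ 30; y = λ·(31 - 30) - 19 ≡ 6. → (30, 6)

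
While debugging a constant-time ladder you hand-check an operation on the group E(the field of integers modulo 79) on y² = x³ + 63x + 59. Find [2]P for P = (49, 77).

tangent at (49, 77): λ = (3·49² + 63)/(2·77) ≡ 77/75. 75⁻¹ ≡ 59 (mod 79), so λ ≡ 77·59 ≡ 40.
  x = λ² - 49 - 49 = 1600 - 98 ≡ 1; y = λ·(49 - 1) - 77 ≡ 26. → (1, 26)

(1, 26)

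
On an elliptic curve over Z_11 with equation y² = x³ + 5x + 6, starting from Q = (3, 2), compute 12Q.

Double-and-add on 12 = (1100)₂. Start with Q = (3, 2) for the leading 1-bit.
double: tangent at (3, 2): λ = (3·3² + 5)/(2·2) ≡ 10/4. 4⁻¹ ≡ 3 (mod 11), so λ ≡ 10·3 ≡ 8.
  x = λ² - 3 - 3 = 64 - 6 ≡ 3; y = λ·(3 - 3) - 2 ≡ 9. → (3, 9)
add Q: (3, 9) + (3, 2): same x and y₁ ≡ -y₂, so the sum is O.
double: O + O = O (identity).
double: O + O = O (identity).

O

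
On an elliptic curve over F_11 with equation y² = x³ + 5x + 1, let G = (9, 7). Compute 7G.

Double-and-add on 7 = (111)₂. Start with G = (9, 7) for the leading 1-bit.
double: tangent at (9, 7): λ = (3·9² + 5)/(2·7) ≡ 6/3. 3⁻¹ ≡ 4 (mod 11) since 3·4 = 12 ≡ 1, so λ ≡ 6·4 ≡ 2.
  x = λ² - 9 - 9 = 4 - 18 ≡ 8; y = λ·(9 - 8) - 7 ≡ 6. → (8, 6)
add G: (8, 6) + (9, 7). λ = (7 - 6)/(9 - 8) ≡ 1/1 mod 11. 1⁻¹ ≡ 1 (mod 11), so λ ≡ 1.
  x = λ² - 8 - 9 = 1 - 17 ≡ 6; y = λ·(8 - 6) - 6 ≡ 7. → (6, 7)
double: tangent at (6, 7): λ = (3·6² + 5)/(2·7) ≡ 3/3. 3⁻¹ ≡ 4 (mod 11) since 3·4 = 12 ≡ 1, so λ ≡ 3·4 ≡ 1.
  x = λ² - 6 - 6 = 1 - 12 ≡ 0; y = λ·(6 - 0) - 7 ≡ 10. → (0, 10)
add G: (0, 10) + (9, 7). λ = (7 - 10)/(9 - 0) ≡ 8/9 mod 11. 9⁻¹ ≡ 5 (mod 11), so λ ≡ 7.
  x = λ² - 0 - 9 = 49 - 9 ≡ 7; y = λ·(0 - 7) - 10 ≡ 7. → (7, 7)

(7, 7)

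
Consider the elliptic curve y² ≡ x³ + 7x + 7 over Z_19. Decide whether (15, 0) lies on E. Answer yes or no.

no

y² = 0² ≡ 0; x³ + 7x + 7 = 3487 ≡ 10 (mod 19). 0 ≠ 10.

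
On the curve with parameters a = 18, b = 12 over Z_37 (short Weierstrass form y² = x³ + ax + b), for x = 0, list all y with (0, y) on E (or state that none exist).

7, 30

x³ + 18x + 12 = 12 ≡ 12 (mod 37).
Square roots of 12 mod 37: 7 and 30 (since 7² = 49 ≡ 12).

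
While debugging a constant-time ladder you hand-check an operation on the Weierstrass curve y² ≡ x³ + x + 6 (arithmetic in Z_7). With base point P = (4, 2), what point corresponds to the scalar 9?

Repeated addition: build up to 9P.
2P: tangent at (4, 2): λ = (3·4² + 1)/(2·2) ≡ 0/4. 4⁻¹ ≡ 2 (mod 7) since 4·2 = 8 ≡ 1, so λ ≡ 0·2 ≡ 0.
  x = λ² - 4 - 4 = 0 - 8 ≡ 6; y = λ·(4 - 6) - 2 ≡ 5. → (6, 5)
3P: (6, 5) + (4, 2). λ = (2 - 5)/(4 - 6) ≡ 4/5 mod 7. 5⁻¹ ≡ 3 (mod 7), so λ ≡ 5.
  x = λ² - 6 - 4 = 25 - 10 ≡ 1; y = λ·(6 - 1) - 5 ≡ 6. → (1, 6)
4P: (1, 6) + (4, 2). λ = (2 - 6)/(4 - 1) ≡ 3/3 mod 7. 3⁻¹ ≡ 5 (mod 7), so λ ≡ 1.
  x = λ² - 1 - 4 = 1 - 5 ≡ 3; y = λ·(1 - 3) - 6 ≡ 6. → (3, 6)
5P: (3, 6) + (4, 2). λ = (2 - 6)/(4 - 3) ≡ 3/1 mod 7. 1⁻¹ ≡ 1 (mod 7) since 1·1 = 1 ≡ 1, so λ ≡ 3.
  x = λ² - 3 - 4 = 9 - 7 ≡ 2; y = λ·(3 - 2) - 6 ≡ 4. → (2, 4)
6P: (2, 4) + (4, 2). λ = (2 - 4)/(4 - 2) ≡ 5/2 mod 7. 2⁻¹ ≡ 4 (mod 7), so λ ≡ 6.
  x = λ² - 2 - 4 = 36 - 6 ≡ 2; y = λ·(2 - 2) - 4 ≡ 3. → (2, 3)
7P: (2, 3) + (4, 2). λ = (2 - 3)/(4 - 2) ≡ 6/2 mod 7. 2⁻¹ ≡ 4 (mod 7), so λ ≡ 3.
  x = λ² - 2 - 4 = 9 - 6 ≡ 3; y = λ·(2 - 3) - 3 ≡ 1. → (3, 1)
8P: (3, 1) + (4, 2). λ = (2 - 1)/(4 - 3) ≡ 1/1 mod 7. 1⁻¹ ≡ 1 (mod 7), so λ ≡ 1.
  x = λ² - 3 - 4 = 1 - 7 ≡ 1; y = λ·(3 - 1) - 1 ≡ 1. → (1, 1)
9P: (1, 1) + (4, 2). λ = (2 - 1)/(4 - 1) ≡ 1/3 mod 7. 3⁻¹ ≡ 5 (mod 7) since 3·5 = 15 ≡ 1, so λ ≡ 5.
  x = λ² - 1 - 4 = 25 - 5 ≡ 6; y = λ·(1 - 6) - 1 ≡ 2. → (6, 2)

(6, 2)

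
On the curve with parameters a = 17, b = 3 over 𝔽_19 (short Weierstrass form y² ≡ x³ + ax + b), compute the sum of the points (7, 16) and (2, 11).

(11, 18)

(7, 16) + (2, 11). λ = (11 - 16)/(2 - 7) ≡ 14/14 mod 19. 14⁻¹ ≡ 15 (mod 19), so λ ≡ 1.
  x = λ² - 7 - 2 = 1 - 9 ≡ 11; y = λ·(7 - 11) - 16 ≡ 18. → (11, 18)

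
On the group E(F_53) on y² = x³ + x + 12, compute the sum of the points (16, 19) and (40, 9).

(13, 46)

(16, 19) + (40, 9). λ = (9 - 19)/(40 - 16) ≡ 43/24 mod 53. 24⁻¹ ≡ 42 (mod 53) since 24·42 = 1008 ≡ 1, so λ ≡ 4.
  x = λ² - 16 - 40 = 16 - 56 ≡ 13; y = λ·(16 - 13) - 19 ≡ 46. → (13, 46)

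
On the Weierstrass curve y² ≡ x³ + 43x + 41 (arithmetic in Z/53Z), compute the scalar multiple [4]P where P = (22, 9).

(47, 37)

Repeated addition: build up to 4P.
2P: tangent at (22, 9): λ = (3·22² + 43)/(2·9) ≡ 11/18. 18⁻¹ ≡ 3 (mod 53) since 18·3 = 54 ≡ 1, so λ ≡ 11·3 ≡ 33.
  x = λ² - 22 - 22 = 1089 - 44 ≡ 38; y = λ·(22 - 38) - 9 ≡ 46. → (38, 46)
3P: (38, 46) + (22, 9). λ = (9 - 46)/(22 - 38) ≡ 16/37 mod 53. 37⁻¹ ≡ 43 (mod 53), so λ ≡ 52.
  x = λ² - 38 - 22 = 2704 - 60 ≡ 47; y = λ·(38 - 47) - 46 ≡ 16. → (47, 16)
4P: (47, 16) + (22, 9). λ = (9 - 16)/(22 - 47) ≡ 46/28 mod 53. 28⁻¹ ≡ 36 (mod 53), so λ ≡ 13.
  x = λ² - 47 - 22 = 169 - 69 ≡ 47; y = λ·(47 - 47) - 16 ≡ 37. → (47, 37)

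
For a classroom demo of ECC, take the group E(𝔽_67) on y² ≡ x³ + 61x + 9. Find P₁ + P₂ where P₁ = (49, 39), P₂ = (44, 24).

(49, 39) + (44, 24). λ = (24 - 39)/(44 - 49) ≡ 52/62 mod 67. 62⁻¹ ≡ 40 (mod 67) since 62·40 = 2480 ≡ 1, so λ ≡ 3.
  x = λ² - 49 - 44 = 9 - 93 ≡ 50; y = λ·(49 - 50) - 39 ≡ 25. → (50, 25)

(50, 25)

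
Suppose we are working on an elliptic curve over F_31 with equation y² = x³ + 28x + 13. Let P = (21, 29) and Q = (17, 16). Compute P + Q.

(21, 2)

(21, 29) + (17, 16). λ = (16 - 29)/(17 - 21) ≡ 18/27 mod 31. 27⁻¹ ≡ 23 (mod 31) since 27·23 = 621 ≡ 1, so λ ≡ 11.
  x = λ² - 21 - 17 = 121 - 38 ≡ 21; y = λ·(21 - 21) - 29 ≡ 2. → (21, 2)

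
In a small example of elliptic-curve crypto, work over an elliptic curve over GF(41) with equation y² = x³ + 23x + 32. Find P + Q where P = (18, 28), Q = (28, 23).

(26, 17)

(18, 28) + (28, 23). λ = (23 - 28)/(28 - 18) ≡ 36/10 mod 41. 10⁻¹ ≡ 37 (mod 41) since 10·37 = 370 ≡ 1, so λ ≡ 20.
  x = λ² - 18 - 28 = 400 - 46 ≡ 26; y = λ·(18 - 26) - 28 ≡ 17. → (26, 17)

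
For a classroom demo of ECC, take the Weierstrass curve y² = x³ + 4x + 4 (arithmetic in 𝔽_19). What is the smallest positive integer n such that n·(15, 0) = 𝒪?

2P: (15, 0) + (15, 0): same x and y₁ ≡ -y₂, so the sum is 𝒪.
2P = 𝒪, so the order is 2.

2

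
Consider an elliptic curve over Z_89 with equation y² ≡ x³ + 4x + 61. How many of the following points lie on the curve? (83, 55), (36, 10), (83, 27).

(83, 55): 55² ≡ 88, rhs ≡ 88 → on.
(36, 10): 10² ≡ 11, rhs ≡ 47 → off.
(83, 27): 27² ≡ 17, rhs ≡ 88 → off.

1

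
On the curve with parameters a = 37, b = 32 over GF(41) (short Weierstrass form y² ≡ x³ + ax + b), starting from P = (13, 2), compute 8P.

(36, 3)

Repeated addition: build up to 8P.
2P: tangent at (13, 2): λ = (3·13² + 37)/(2·2) ≡ 11/4. 4⁻¹ ≡ 31 (mod 41), so λ ≡ 11·31 ≡ 13.
  x = λ² - 13 - 13 = 169 - 26 ≡ 20; y = λ·(13 - 20) - 2 ≡ 30. → (20, 30)
3P: (20, 30) + (13, 2). λ = (2 - 30)/(13 - 20) ≡ 13/34 mod 41. 34⁻¹ ≡ 35 (mod 41), so λ ≡ 4.
  x = λ² - 20 - 13 = 16 - 33 ≡ 24; y = λ·(20 - 24) - 30 ≡ 36. → (24, 36)
4P: (24, 36) + (13, 2). λ = (2 - 36)/(13 - 24) ≡ 7/30 mod 41. 30⁻¹ ≡ 26 (mod 41), so λ ≡ 18.
  x = λ² - 24 - 13 = 324 - 37 ≡ 0; y = λ·(24 - 0) - 36 ≡ 27. → (0, 27)
5P: (0, 27) + (13, 2). λ = (2 - 27)/(13 - 0) ≡ 16/13 mod 41. 13⁻¹ ≡ 19 (mod 41) since 13·19 = 247 ≡ 1, so λ ≡ 17.
  x = λ² - 0 - 13 = 289 - 13 ≡ 30; y = λ·(0 - 30) - 27 ≡ 37. → (30, 37)
6P: (30, 37) + (13, 2). λ = (2 - 37)/(13 - 30) ≡ 6/24 mod 41. 24⁻¹ ≡ 12 (mod 41), so λ ≡ 31.
  x = λ² - 30 - 13 = 961 - 43 ≡ 16; y = λ·(30 - 16) - 37 ≡ 28. → (16, 28)
7P: (16, 28) + (13, 2). λ = (2 - 28)/(13 - 16) ≡ 15/38 mod 41. 38⁻¹ ≡ 27 (mod 41), so λ ≡ 36.
  x = λ² - 16 - 13 = 1296 - 29 ≡ 37; y = λ·(16 - 37) - 28 ≡ 36. → (37, 36)
8P: (37, 36) + (13, 2). λ = (2 - 36)/(13 - 37) ≡ 7/17 mod 41. 17⁻¹ ≡ 29 (mod 41), so λ ≡ 39.
  x = λ² - 37 - 13 = 1521 - 50 ≡ 36; y = λ·(37 - 36) - 36 ≡ 3. → (36, 3)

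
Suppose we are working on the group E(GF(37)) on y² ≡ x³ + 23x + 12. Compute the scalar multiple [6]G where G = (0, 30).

Double-and-add on 6 = (110)₂. Start with G = (0, 30) for the leading 1-bit.
double: tangent at (0, 30): λ = (3·0² + 23)/(2·30) ≡ 23/23. 23⁻¹ ≡ 29 (mod 37) since 23·29 = 667 ≡ 1, so λ ≡ 23·29 ≡ 1.
  x = λ² - 0 - 0 = 1 - 0 ≡ 1; y = λ·(0 - 1) - 30 ≡ 6. → (1, 6)
add G: (1, 6) + (0, 30). λ = (30 - 6)/(0 - 1) ≡ 24/36 mod 37. 36⁻¹ ≡ 36 (mod 37) since 36·36 = 1296 ≡ 1, so λ ≡ 13.
  x = λ² - 1 - 0 = 169 - 1 ≡ 20; y = λ·(1 - 20) - 6 ≡ 6. → (20, 6)
double: tangent at (20, 6): λ = (3·20² + 23)/(2·6) ≡ 2/12. 12⁻¹ ≡ 34 (mod 37) since 12·34 = 408 ≡ 1, so λ ≡ 2·34 ≡ 31.
  x = λ² - 20 - 20 = 961 - 40 ≡ 33; y = λ·(20 - 33) - 6 ≡ 35. → (33, 35)

(33, 35)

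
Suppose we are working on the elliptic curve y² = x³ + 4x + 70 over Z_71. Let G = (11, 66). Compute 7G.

Repeated addition: build up to 7G.
2G: tangent at (11, 66): λ = (3·11² + 4)/(2·66) ≡ 12/61. 61⁻¹ ≡ 7 (mod 71), so λ ≡ 12·7 ≡ 13.
  x = λ² - 11 - 11 = 169 - 22 ≡ 5; y = λ·(11 - 5) - 66 ≡ 12. → (5, 12)
3G: (5, 12) + (11, 66). λ = (66 - 12)/(11 - 5) ≡ 54/6 mod 71. 6⁻¹ ≡ 12 (mod 71) since 6·12 = 72 ≡ 1, so λ ≡ 9.
  x = λ² - 5 - 11 = 81 - 16 ≡ 65; y = λ·(5 - 65) - 12 ≡ 16. → (65, 16)
4G: (65, 16) + (11, 66). λ = (66 - 16)/(11 - 65) ≡ 50/17 mod 71. 17⁻¹ ≡ 46 (mod 71), so λ ≡ 28.
  x = λ² - 65 - 11 = 784 - 76 ≡ 69; y = λ·(65 - 69) - 16 ≡ 14. → (69, 14)
5G: (69, 14) + (11, 66). λ = (66 - 14)/(11 - 69) ≡ 52/13 mod 71. 13⁻¹ ≡ 11 (mod 71), so λ ≡ 4.
  x = λ² - 69 - 11 = 16 - 80 ≡ 7; y = λ·(69 - 7) - 14 ≡ 21. → (7, 21)
6G: (7, 21) + (11, 66). λ = (66 - 21)/(11 - 7) ≡ 45/4 mod 71. 4⁻¹ ≡ 18 (mod 71) since 4·18 = 72 ≡ 1, so λ ≡ 29.
  x = λ² - 7 - 11 = 841 - 18 ≡ 42; y = λ·(7 - 42) - 21 ≡ 29. → (42, 29)
7G: (42, 29) + (11, 66). λ = (66 - 29)/(11 - 42) ≡ 37/40 mod 71. 40⁻¹ ≡ 16 (mod 71), so λ ≡ 24.
  x = λ² - 42 - 11 = 576 - 53 ≡ 26; y = λ·(42 - 26) - 29 ≡ 0. → (26, 0)

(26, 0)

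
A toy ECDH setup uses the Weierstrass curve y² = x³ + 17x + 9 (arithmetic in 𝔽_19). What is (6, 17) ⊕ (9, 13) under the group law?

(10, 1)

(6, 17) + (9, 13). λ = (13 - 17)/(9 - 6) ≡ 15/3 mod 19. 3⁻¹ ≡ 13 (mod 19) since 3·13 = 39 ≡ 1, so λ ≡ 5.
  x = λ² - 6 - 9 = 25 - 15 ≡ 10; y = λ·(6 - 10) - 17 ≡ 1. → (10, 1)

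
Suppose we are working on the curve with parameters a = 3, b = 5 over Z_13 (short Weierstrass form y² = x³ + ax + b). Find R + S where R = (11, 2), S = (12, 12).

(12, 1)

(11, 2) + (12, 12). λ = (12 - 2)/(12 - 11) ≡ 10/1 mod 13. 1⁻¹ ≡ 1 (mod 13) since 1·1 = 1 ≡ 1, so λ ≡ 10.
  x = λ² - 11 - 12 = 100 - 23 ≡ 12; y = λ·(11 - 12) - 2 ≡ 1. → (12, 1)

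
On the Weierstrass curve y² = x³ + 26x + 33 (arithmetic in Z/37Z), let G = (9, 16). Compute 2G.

(23, 12)

tangent at (9, 16): λ = (3·9² + 26)/(2·16) ≡ 10/32. 32⁻¹ ≡ 22 (mod 37) since 32·22 = 704 ≡ 1, so λ ≡ 10·22 ≡ 35.
  x = λ² - 9 - 9 = 1225 - 18 ≡ 23; y = λ·(9 - 23) - 16 ≡ 12. → (23, 12)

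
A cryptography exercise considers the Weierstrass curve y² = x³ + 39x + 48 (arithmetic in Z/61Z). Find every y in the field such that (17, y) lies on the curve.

x³ + 39x + 48 = 5624 ≡ 12 (mod 61).
Square roots of 12 mod 61: 16 and 45 (since 16² = 256 ≡ 12).

16, 45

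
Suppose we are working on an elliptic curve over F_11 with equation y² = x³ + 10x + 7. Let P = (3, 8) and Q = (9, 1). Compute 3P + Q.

(9, 1)

First 3P:
Repeated addition: build up to 3P.
2P: tangent at (3, 8): λ = (3·3² + 10)/(2·8) ≡ 4/5. 5⁻¹ ≡ 9 (mod 11) since 5·9 = 45 ≡ 1, so λ ≡ 4·9 ≡ 3.
  x = λ² - 3 - 3 = 9 - 6 ≡ 3; y = λ·(3 - 3) - 8 ≡ 3. → (3, 3)
3P: (3, 3) + (3, 8): same x and y₁ ≡ -y₂, so the sum is ∞.
3P = ∞.
Finally 3P + Q:
∞ + (9, 1) = (9, 1) (identity).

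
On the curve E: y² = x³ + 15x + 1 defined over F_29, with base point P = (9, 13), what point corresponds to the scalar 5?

Double-and-add on 5 = (101)₂. Start with P = (9, 13) for the leading 1-bit.
double: tangent at (9, 13): λ = (3·9² + 15)/(2·13) ≡ 26/26. 26⁻¹ ≡ 19 (mod 29) since 26·19 = 494 ≡ 1, so λ ≡ 26·19 ≡ 1.
  x = λ² - 9 - 9 = 1 - 18 ≡ 12; y = λ·(9 - 12) - 13 ≡ 13. → (12, 13)
double: tangent at (12, 13): λ = (3·12² + 15)/(2·13) ≡ 12/26. 26⁻¹ ≡ 19 (mod 29), so λ ≡ 12·19 ≡ 25.
  x = λ² - 12 - 12 = 625 - 24 ≡ 21; y = λ·(12 - 21) - 13 ≡ 23. → (21, 23)
add P: (21, 23) + (9, 13). λ = (13 - 23)/(9 - 21) ≡ 19/17 mod 29. 17⁻¹ ≡ 12 (mod 29), so λ ≡ 25.
  x = λ² - 21 - 9 = 625 - 30 ≡ 15; y = λ·(21 - 15) - 23 ≡ 11. → (15, 11)

(15, 11)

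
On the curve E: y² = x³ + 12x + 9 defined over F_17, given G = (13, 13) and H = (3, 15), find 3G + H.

(9, 9)

First 3G:
Repeated addition: build up to 3G.
2G: tangent at (13, 13): λ = (3·13² + 12)/(2·13) ≡ 9/9. 9⁻¹ ≡ 2 (mod 17), so λ ≡ 9·2 ≡ 1.
  x = λ² - 13 - 13 = 1 - 26 ≡ 9; y = λ·(13 - 9) - 13 ≡ 8. → (9, 8)
3G: (9, 8) + (13, 13). λ = (13 - 8)/(13 - 9) ≡ 5/4 mod 17. 4⁻¹ ≡ 13 (mod 17), so λ ≡ 14.
  x = λ² - 9 - 13 = 196 - 22 ≡ 4; y = λ·(9 - 4) - 8 ≡ 11. → (4, 11)
3G = (4, 11).
Finally 3G + H:
(4, 11) + (3, 15). λ = (15 - 11)/(3 - 4) ≡ 4/16 mod 17. 16⁻¹ ≡ 16 (mod 17) since 16·16 = 256 ≡ 1, so λ ≡ 13.
  x = λ² - 4 - 3 = 169 - 7 ≡ 9; y = λ·(4 - 9) - 11 ≡ 9. → (9, 9)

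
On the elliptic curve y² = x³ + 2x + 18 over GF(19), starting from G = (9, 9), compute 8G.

(2, 12)

Repeated addition: build up to 8G.
2G: tangent at (9, 9): λ = (3·9² + 2)/(2·9) ≡ 17/18. 18⁻¹ ≡ 18 (mod 19), so λ ≡ 17·18 ≡ 2.
  x = λ² - 9 - 9 = 4 - 18 ≡ 5; y = λ·(9 - 5) - 9 ≡ 18. → (5, 18)
3G: (5, 18) + (9, 9). λ = (9 - 18)/(9 - 5) ≡ 10/4 mod 19. 4⁻¹ ≡ 5 (mod 19) since 4·5 = 20 ≡ 1, so λ ≡ 12.
  x = λ² - 5 - 9 = 144 - 14 ≡ 16; y = λ·(5 - 16) - 18 ≡ 2. → (16, 2)
4G: (16, 2) + (9, 9). λ = (9 - 2)/(9 - 16) ≡ 7/12 mod 19. 12⁻¹ ≡ 8 (mod 19) since 12·8 = 96 ≡ 1, so λ ≡ 18.
  x = λ² - 16 - 9 = 324 - 25 ≡ 14; y = λ·(16 - 14) - 2 ≡ 15. → (14, 15)
5G: (14, 15) + (9, 9). λ = (9 - 15)/(9 - 14) ≡ 13/14 mod 19. 14⁻¹ ≡ 15 (mod 19) since 14·15 = 210 ≡ 1, so λ ≡ 5.
  x = λ² - 14 - 9 = 25 - 23 ≡ 2; y = λ·(14 - 2) - 15 ≡ 7. → (2, 7)
6G: (2, 7) + (9, 9). λ = (9 - 7)/(9 - 2) ≡ 2/7 mod 19. 7⁻¹ ≡ 11 (mod 19) since 7·11 = 77 ≡ 1, so λ ≡ 3.
  x = λ² - 2 - 9 = 9 - 11 ≡ 17; y = λ·(2 - 17) - 7 ≡ 5. → (17, 5)
7G: (17, 5) + (9, 9). λ = (9 - 5)/(9 - 17) ≡ 4/11 mod 19. 11⁻¹ ≡ 7 (mod 19) since 11·7 = 77 ≡ 1, so λ ≡ 9.
  x = λ² - 17 - 9 = 81 - 26 ≡ 17; y = λ·(17 - 17) - 5 ≡ 14. → (17, 14)
8G: (17, 14) + (9, 9). λ = (9 - 14)/(9 - 17) ≡ 14/11 mod 19. 11⁻¹ ≡ 7 (mod 19), so λ ≡ 3.
  x = λ² - 17 - 9 = 9 - 26 ≡ 2; y = λ·(17 - 2) - 14 ≡ 12. → (2, 12)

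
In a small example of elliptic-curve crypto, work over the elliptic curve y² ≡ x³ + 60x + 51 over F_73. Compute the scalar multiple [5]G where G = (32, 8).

Double-and-add on 5 = (101)₂. Start with G = (32, 8) for the leading 1-bit.
double: tangent at (32, 8): λ = (3·32² + 60)/(2·8) ≡ 66/16. 16⁻¹ ≡ 32 (mod 73), so λ ≡ 66·32 ≡ 68.
  x = λ² - 32 - 32 = 4624 - 64 ≡ 34; y = λ·(32 - 34) - 8 ≡ 2. → (34, 2)
double: tangent at (34, 2): λ = (3·34² + 60)/(2·2) ≡ 24/4. 4⁻¹ ≡ 55 (mod 73), so λ ≡ 24·55 ≡ 6.
  x = λ² - 34 - 34 = 36 - 68 ≡ 41; y = λ·(34 - 41) - 2 ≡ 29. → (41, 29)
add G: (41, 29) + (32, 8). λ = (8 - 29)/(32 - 41) ≡ 52/64 mod 73. 64⁻¹ ≡ 8 (mod 73), so λ ≡ 51.
  x = λ² - 41 - 32 = 2601 - 73 ≡ 46; y = λ·(41 - 46) - 29 ≡ 8. → (46, 8)

(46, 8)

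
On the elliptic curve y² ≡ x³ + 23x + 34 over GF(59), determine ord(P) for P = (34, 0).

2P: (34, 0) + (34, 0): same x and y₁ ≡ -y₂, so the sum is ∞.
2P = ∞, so the order is 2.

2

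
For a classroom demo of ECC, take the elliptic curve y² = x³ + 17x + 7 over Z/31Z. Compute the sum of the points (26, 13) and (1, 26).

(26, 13) + (1, 26). λ = (26 - 13)/(1 - 26) ≡ 13/6 mod 31. 6⁻¹ ≡ 26 (mod 31), so λ ≡ 28.
  x = λ² - 26 - 1 = 784 - 27 ≡ 13; y = λ·(26 - 13) - 13 ≡ 10. → (13, 10)

(13, 10)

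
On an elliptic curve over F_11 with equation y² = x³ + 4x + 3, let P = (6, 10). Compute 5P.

Repeated addition: build up to 5P.
2P: tangent at (6, 10): λ = (3·6² + 4)/(2·10) ≡ 2/9. 9⁻¹ ≡ 5 (mod 11) since 9·5 = 45 ≡ 1, so λ ≡ 2·5 ≡ 10.
  x = λ² - 6 - 6 = 100 - 12 ≡ 0; y = λ·(6 - 0) - 10 ≡ 6. → (0, 6)
3P: (0, 6) + (6, 10). λ = (10 - 6)/(6 - 0) ≡ 4/6 mod 11. 6⁻¹ ≡ 2 (mod 11), so λ ≡ 8.
  x = λ² - 0 - 6 = 64 - 6 ≡ 3; y = λ·(0 - 3) - 6 ≡ 3. → (3, 3)
4P: (3, 3) + (6, 10). λ = (10 - 3)/(6 - 3) ≡ 7/3 mod 11. 3⁻¹ ≡ 4 (mod 11), so λ ≡ 6.
  x = λ² - 3 - 6 = 36 - 9 ≡ 5; y = λ·(3 - 5) - 3 ≡ 7. → (5, 7)
5P: (5, 7) + (6, 10). λ = (10 - 7)/(6 - 5) ≡ 3/1 mod 11. 1⁻¹ ≡ 1 (mod 11) since 1·1 = 1 ≡ 1, so λ ≡ 3.
  x = λ² - 5 - 6 = 9 - 11 ≡ 9; y = λ·(5 - 9) - 7 ≡ 3. → (9, 3)

(9, 3)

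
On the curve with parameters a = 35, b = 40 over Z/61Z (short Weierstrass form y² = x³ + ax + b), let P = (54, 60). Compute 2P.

(60, 59)

tangent at (54, 60): λ = (3·54² + 35)/(2·60) ≡ 60/59. 59⁻¹ ≡ 30 (mod 61) since 59·30 = 1770 ≡ 1, so λ ≡ 60·30 ≡ 31.
  x = λ² - 54 - 54 = 961 - 108 ≡ 60; y = λ·(54 - 60) - 60 ≡ 59. → (60, 59)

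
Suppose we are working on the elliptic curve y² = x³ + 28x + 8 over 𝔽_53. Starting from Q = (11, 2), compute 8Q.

O

Repeated addition: build up to 8Q.
2Q: tangent at (11, 2): λ = (3·11² + 28)/(2·2) ≡ 20/4. 4⁻¹ ≡ 40 (mod 53), so λ ≡ 20·40 ≡ 5.
  x = λ² - 11 - 11 = 25 - 22 ≡ 3; y = λ·(11 - 3) - 2 ≡ 38. → (3, 38)
3Q: (3, 38) + (11, 2). λ = (2 - 38)/(11 - 3) ≡ 17/8 mod 53. 8⁻¹ ≡ 20 (mod 53), so λ ≡ 22.
  x = λ² - 3 - 11 = 484 - 14 ≡ 46; y = λ·(3 - 46) - 38 ≡ 23. → (46, 23)
4Q: (46, 23) + (11, 2). λ = (2 - 23)/(11 - 46) ≡ 32/18 mod 53. 18⁻¹ ≡ 3 (mod 53), so λ ≡ 43.
  x = λ² - 46 - 11 = 1849 - 57 ≡ 43; y = λ·(46 - 43) - 23 ≡ 0. → (43, 0)
5Q: (43, 0) + (11, 2). λ = (2 - 0)/(11 - 43) ≡ 2/21 mod 53. 21⁻¹ ≡ 48 (mod 53) since 21·48 = 1008 ≡ 1, so λ ≡ 43.
  x = λ² - 43 - 11 = 1849 - 54 ≡ 46; y = λ·(43 - 46) - 0 ≡ 30. → (46, 30)
6Q: (46, 30) + (11, 2). λ = (2 - 30)/(11 - 46) ≡ 25/18 mod 53. 18⁻¹ ≡ 3 (mod 53) since 18·3 = 54 ≡ 1, so λ ≡ 22.
  x = λ² - 46 - 11 = 484 - 57 ≡ 3; y = λ·(46 - 3) - 30 ≡ 15. → (3, 15)
7Q: (3, 15) + (11, 2). λ = (2 - 15)/(11 - 3) ≡ 40/8 mod 53. 8⁻¹ ≡ 20 (mod 53), so λ ≡ 5.
  x = λ² - 3 - 11 = 25 - 14 ≡ 11; y = λ·(3 - 11) - 15 ≡ 51. → (11, 51)
8Q: (11, 51) + (11, 2): same x and y₁ ≡ -y₂, so the sum is O.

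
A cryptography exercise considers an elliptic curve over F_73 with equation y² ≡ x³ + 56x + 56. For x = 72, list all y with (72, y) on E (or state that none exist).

x³ + 56x + 56 = 377336 ≡ 72 (mod 73).
Square roots of 72 mod 73: 27 and 46 (since 27² = 729 ≡ 72).

27, 46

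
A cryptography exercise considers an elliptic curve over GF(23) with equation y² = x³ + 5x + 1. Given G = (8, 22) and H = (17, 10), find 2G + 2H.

(5, 6)

First 2G:
Repeated addition: build up to 2G.
2G: tangent at (8, 22): λ = (3·8² + 5)/(2·22) ≡ 13/21. 21⁻¹ ≡ 11 (mod 23) since 21·11 = 231 ≡ 1, so λ ≡ 13·11 ≡ 5.
  x = λ² - 8 - 8 = 25 - 16 ≡ 9; y = λ·(8 - 9) - 22 ≡ 19. → (9, 19)
2G = (9, 19).
Next 2H:
Repeated addition: build up to 2H.
2H: tangent at (17, 10): λ = (3·17² + 5)/(2·10) ≡ 21/20. 20⁻¹ ≡ 15 (mod 23) since 20·15 = 300 ≡ 1, so λ ≡ 21·15 ≡ 16.
  x = λ² - 17 - 17 = 256 - 34 ≡ 15; y = λ·(17 - 15) - 10 ≡ 22. → (15, 22)
2H = (15, 22).
Finally 2G + 2H:
(9, 19) + (15, 22). λ = (22 - 19)/(15 - 9) ≡ 3/6 mod 23. 6⁻¹ ≡ 4 (mod 23), so λ ≡ 12.
  x = λ² - 9 - 15 = 144 - 24 ≡ 5; y = λ·(9 - 5) - 19 ≡ 6. → (5, 6)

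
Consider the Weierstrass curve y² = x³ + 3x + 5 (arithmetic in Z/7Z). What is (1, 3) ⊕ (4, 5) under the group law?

(4, 2)

(1, 3) + (4, 5). λ = (5 - 3)/(4 - 1) ≡ 2/3 mod 7. 3⁻¹ ≡ 5 (mod 7), so λ ≡ 3.
  x = λ² - 1 - 4 = 9 - 5 ≡ 4; y = λ·(1 - 4) - 3 ≡ 2. → (4, 2)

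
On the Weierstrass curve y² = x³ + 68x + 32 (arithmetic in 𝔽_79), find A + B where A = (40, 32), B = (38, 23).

(40, 32) + (38, 23). λ = (23 - 32)/(38 - 40) ≡ 70/77 mod 79. 77⁻¹ ≡ 39 (mod 79) since 77·39 = 3003 ≡ 1, so λ ≡ 44.
  x = λ² - 40 - 38 = 1936 - 78 ≡ 41; y = λ·(40 - 41) - 32 ≡ 3. → (41, 3)

(41, 3)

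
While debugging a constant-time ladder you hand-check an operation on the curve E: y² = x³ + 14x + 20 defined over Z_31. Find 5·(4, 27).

Write Q = (4, 27).
Repeated addition: build up to 5Q.
2Q: tangent at (4, 27): λ = (3·4² + 14)/(2·27) ≡ 0/23. 23⁻¹ ≡ 27 (mod 31), so λ ≡ 0·27 ≡ 0.
  x = λ² - 4 - 4 = 0 - 8 ≡ 23; y = λ·(4 - 23) - 27 ≡ 4. → (23, 4)
3Q: (23, 4) + (4, 27). λ = (27 - 4)/(4 - 23) ≡ 23/12 mod 31. 12⁻¹ ≡ 13 (mod 31), so λ ≡ 20.
  x = λ² - 23 - 4 = 400 - 27 ≡ 1; y = λ·(23 - 1) - 4 ≡ 2. → (1, 2)
4Q: (1, 2) + (4, 27). λ = (27 - 2)/(4 - 1) ≡ 25/3 mod 31. 3⁻¹ ≡ 21 (mod 31), so λ ≡ 29.
  x = λ² - 1 - 4 = 841 - 5 ≡ 30; y = λ·(1 - 30) - 2 ≡ 25. → (30, 25)
5Q: (30, 25) + (4, 27). λ = (27 - 25)/(4 - 30) ≡ 2/5 mod 31. 5⁻¹ ≡ 25 (mod 31), so λ ≡ 19.
  x = λ² - 30 - 4 = 361 - 34 ≡ 17; y = λ·(30 - 17) - 25 ≡ 5. → (17, 5)

(17, 5)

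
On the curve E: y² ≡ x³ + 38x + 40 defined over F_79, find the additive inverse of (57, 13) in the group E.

-(57, 13) = (57, -13 mod 79) = (57, 66).

(57, 66)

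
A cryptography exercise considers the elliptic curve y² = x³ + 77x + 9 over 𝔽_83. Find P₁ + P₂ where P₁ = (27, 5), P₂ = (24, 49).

(27, 5) + (24, 49). λ = (49 - 5)/(24 - 27) ≡ 44/80 mod 83. 80⁻¹ ≡ 55 (mod 83) since 80·55 = 4400 ≡ 1, so λ ≡ 13.
  x = λ² - 27 - 24 = 169 - 51 ≡ 35; y = λ·(27 - 35) - 5 ≡ 57. → (35, 57)

(35, 57)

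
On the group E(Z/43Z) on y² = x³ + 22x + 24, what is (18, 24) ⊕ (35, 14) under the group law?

(39, 1)

(18, 24) + (35, 14). λ = (14 - 24)/(35 - 18) ≡ 33/17 mod 43. 17⁻¹ ≡ 38 (mod 43), so λ ≡ 7.
  x = λ² - 18 - 35 = 49 - 53 ≡ 39; y = λ·(18 - 39) - 24 ≡ 1. → (39, 1)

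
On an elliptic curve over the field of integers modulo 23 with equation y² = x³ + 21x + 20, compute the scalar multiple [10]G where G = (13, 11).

Double-and-add on 10 = (1010)₂. Start with G = (13, 11) for the leading 1-bit.
double: tangent at (13, 11): λ = (3·13² + 21)/(2·11) ≡ 22/22. 22⁻¹ ≡ 22 (mod 23) since 22·22 = 484 ≡ 1, so λ ≡ 22·22 ≡ 1.
  x = λ² - 13 - 13 = 1 - 26 ≡ 21; y = λ·(13 - 21) - 11 ≡ 4. → (21, 4)
double: tangent at (21, 4): λ = (3·21² + 21)/(2·4) ≡ 10/8. 8⁻¹ ≡ 3 (mod 23), so λ ≡ 10·3 ≡ 7.
  x = λ² - 21 - 21 = 49 - 42 ≡ 7; y = λ·(21 - 7) - 4 ≡ 2. → (7, 2)
add G: (7, 2) + (13, 11). λ = (11 - 2)/(13 - 7) ≡ 9/6 mod 23. 6⁻¹ ≡ 4 (mod 23) since 6·4 = 24 ≡ 1, so λ ≡ 13.
  x = λ² - 7 - 13 = 169 - 20 ≡ 11; y = λ·(7 - 11) - 2 ≡ 15. → (11, 15)
double: tangent at (11, 15): λ = (3·11² + 21)/(2·15) ≡ 16/7. 7⁻¹ ≡ 10 (mod 23) since 7·10 = 70 ≡ 1, so λ ≡ 16·10 ≡ 22.
  x = λ² - 11 - 11 = 484 - 22 ≡ 2; y = λ·(11 - 2) - 15 ≡ 22. → (2, 22)

(2, 22)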